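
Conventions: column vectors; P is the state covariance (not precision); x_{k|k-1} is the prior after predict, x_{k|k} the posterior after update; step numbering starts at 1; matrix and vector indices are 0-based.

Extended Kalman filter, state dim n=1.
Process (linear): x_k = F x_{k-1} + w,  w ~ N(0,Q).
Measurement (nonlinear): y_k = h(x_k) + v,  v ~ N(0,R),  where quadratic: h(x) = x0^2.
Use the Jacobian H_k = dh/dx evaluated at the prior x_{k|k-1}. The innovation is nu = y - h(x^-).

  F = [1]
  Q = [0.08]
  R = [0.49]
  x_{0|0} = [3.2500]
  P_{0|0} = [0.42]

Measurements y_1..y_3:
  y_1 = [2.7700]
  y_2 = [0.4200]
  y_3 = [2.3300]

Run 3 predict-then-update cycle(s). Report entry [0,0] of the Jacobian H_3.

step 1: x^-=[3.2500]  P^-=[0.5000]  H_jac=[6.5000]  S=[21.6150]  K=[0.1504]  nu=[-7.7925]  x^+=[2.0783]  P^+=[0.0113]
step 2: x^-=[2.0783]  P^-=[0.0913]  H_jac=[4.1567]  S=[2.0681]  K=[0.1836]  nu=[-3.8995]  x^+=[1.3625]  P^+=[0.0216]
step 3: x^-=[1.3625]  P^-=[0.1016]  H_jac=[2.7250]  S=[1.2447]  K=[0.2225]  nu=[0.4736]  x^+=[1.4679]  P^+=[0.0400]

H_jac[0,0] = 2.7250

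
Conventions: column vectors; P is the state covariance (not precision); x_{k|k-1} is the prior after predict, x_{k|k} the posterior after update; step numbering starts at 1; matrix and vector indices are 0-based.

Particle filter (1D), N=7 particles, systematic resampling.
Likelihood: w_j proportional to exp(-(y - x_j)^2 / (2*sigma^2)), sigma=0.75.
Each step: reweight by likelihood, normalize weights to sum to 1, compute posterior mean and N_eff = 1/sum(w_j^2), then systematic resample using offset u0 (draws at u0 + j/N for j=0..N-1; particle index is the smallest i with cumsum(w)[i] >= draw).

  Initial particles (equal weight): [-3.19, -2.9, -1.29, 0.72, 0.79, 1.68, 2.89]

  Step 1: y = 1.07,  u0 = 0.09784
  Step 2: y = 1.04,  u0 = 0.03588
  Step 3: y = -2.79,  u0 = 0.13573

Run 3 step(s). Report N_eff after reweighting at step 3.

N_eff = 5.7243

step 1: w=[0.0000, 0.0000, 0.0027, 0.3439, 0.3577, 0.2755, 0.0202]  mean=1.0479  Neff=3.1005  idx=[3, 3, 4, 4, 4, 5, 5]
step 2: w=[0.1508, 0.1508, 0.1563, 0.1563, 0.1563, 0.1148, 0.1148]  mean=0.9732  Neff=6.8918  idx=[0, 1, 2, 3, 3, 4, 6]
step 3: w=[0.2186, 0.2186, 0.1406, 0.1406, 0.1406, 0.1406, 0.0002]  mean=0.7596  Neff=5.7243  idx=[0, 1, 1, 2, 3, 4, 5]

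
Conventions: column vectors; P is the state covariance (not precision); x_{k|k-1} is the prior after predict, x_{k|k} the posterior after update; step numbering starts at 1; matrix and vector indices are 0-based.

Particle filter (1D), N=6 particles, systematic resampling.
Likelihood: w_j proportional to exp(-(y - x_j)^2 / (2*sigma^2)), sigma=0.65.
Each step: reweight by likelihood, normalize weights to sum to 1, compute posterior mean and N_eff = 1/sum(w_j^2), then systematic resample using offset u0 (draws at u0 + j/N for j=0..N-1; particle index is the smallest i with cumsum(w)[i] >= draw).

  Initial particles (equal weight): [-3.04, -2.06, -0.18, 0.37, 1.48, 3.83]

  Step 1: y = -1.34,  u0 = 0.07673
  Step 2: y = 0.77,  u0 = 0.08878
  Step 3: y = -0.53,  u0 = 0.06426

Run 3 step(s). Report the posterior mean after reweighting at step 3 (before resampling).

step 1: w=[0.0404, 0.6692, 0.2514, 0.0388, 0.0001, 0.0000]  mean=-1.5322  Neff=1.9447  idx=[1, 1, 1, 1, 2, 2]
step 2: w=[0.0001, 0.0001, 0.0001, 0.0001, 0.4998, 0.4998]  mean=-0.1808  Neff=2.0018  idx=[4, 4, 4, 5, 5, 5]
step 3: w=[0.1667, 0.1667, 0.1667, 0.1667, 0.1667, 0.1667]  mean=-0.1800  Neff=6.0000  idx=[0, 1, 2, 3, 4, 5]

post_mean = -0.1800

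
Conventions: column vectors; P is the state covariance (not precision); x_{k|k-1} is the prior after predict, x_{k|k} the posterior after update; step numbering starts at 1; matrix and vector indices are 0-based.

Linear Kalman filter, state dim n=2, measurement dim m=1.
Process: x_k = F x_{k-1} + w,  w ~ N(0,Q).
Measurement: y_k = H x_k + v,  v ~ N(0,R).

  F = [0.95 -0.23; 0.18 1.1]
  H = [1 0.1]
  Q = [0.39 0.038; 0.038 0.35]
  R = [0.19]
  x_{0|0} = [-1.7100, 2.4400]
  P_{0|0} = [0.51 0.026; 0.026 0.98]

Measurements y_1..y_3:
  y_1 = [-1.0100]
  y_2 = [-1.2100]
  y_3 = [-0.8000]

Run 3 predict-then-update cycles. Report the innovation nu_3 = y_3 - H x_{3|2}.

step 1: x^-=[-2.1857, 2.3762]  P^-=[0.8908 -0.0966; -0.0966 1.5626]  S=[1.0771]  K=[0.8181; 0.0554]  nu=[0.9381]  x^+=[-1.4183, 2.4281]  P^+=[0.1700 -0.1454; -0.1454 1.5593]
step 2: x^-=[-1.9059, 2.4157]  P^-=[0.6894 -0.4734; -0.4734 2.1847]  S=[0.8066]  K=[0.7960; -0.3160]  nu=[0.4543]  x^+=[-1.5442, 2.2721]  P^+=[0.1783 -0.2705; -0.2705 2.1041]
step 3: x^-=[-1.9896, 2.2213]  P^-=[0.7804 -0.7353; -0.7353 2.7947]  S=[0.8513]  K=[0.8304; -0.5354]  nu=[0.9675]  x^+=[-1.1863, 1.7033]  P^+=[0.1934 -0.3568; -0.3568 2.5506]

innov = [0.9675]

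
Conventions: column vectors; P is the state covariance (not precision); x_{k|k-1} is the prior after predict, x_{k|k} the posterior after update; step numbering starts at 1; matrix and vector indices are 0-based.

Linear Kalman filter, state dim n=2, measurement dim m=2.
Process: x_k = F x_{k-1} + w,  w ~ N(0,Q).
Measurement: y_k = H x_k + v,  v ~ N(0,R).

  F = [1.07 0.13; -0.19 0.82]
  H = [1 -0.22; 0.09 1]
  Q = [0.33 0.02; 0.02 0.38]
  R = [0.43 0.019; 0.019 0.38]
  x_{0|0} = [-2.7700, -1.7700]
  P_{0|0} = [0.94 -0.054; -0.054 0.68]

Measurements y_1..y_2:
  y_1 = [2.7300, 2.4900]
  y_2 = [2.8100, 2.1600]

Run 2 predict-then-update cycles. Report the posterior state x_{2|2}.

x_post = [2.5894, 1.2911]

step 1: x^-=[-3.1940, -0.9251]  P^-=[1.4027 -0.1447; -0.1447 0.8880]  S=[1.9393 -0.1919; -0.1919 1.2533]  K=[0.7496 0.1001; -0.1079 0.6816]  nu=[5.7205, 3.7026]  x^+=[1.4647, 0.9815]  P^+=[0.3292 0.0226; 0.0226 0.2549]
step 2: x^-=[1.6948, 0.5265]  P^-=[0.7175 -0.0004; -0.0004 0.5562]  S=[1.1746 -0.0392; -0.0392 0.9420]  K=[0.6141 0.0937; -0.0850 0.5869]  nu=[1.2311, 1.4809]  x^+=[2.5894, 1.2911]  P^+=[0.2709 0.0229; 0.0229 0.2194]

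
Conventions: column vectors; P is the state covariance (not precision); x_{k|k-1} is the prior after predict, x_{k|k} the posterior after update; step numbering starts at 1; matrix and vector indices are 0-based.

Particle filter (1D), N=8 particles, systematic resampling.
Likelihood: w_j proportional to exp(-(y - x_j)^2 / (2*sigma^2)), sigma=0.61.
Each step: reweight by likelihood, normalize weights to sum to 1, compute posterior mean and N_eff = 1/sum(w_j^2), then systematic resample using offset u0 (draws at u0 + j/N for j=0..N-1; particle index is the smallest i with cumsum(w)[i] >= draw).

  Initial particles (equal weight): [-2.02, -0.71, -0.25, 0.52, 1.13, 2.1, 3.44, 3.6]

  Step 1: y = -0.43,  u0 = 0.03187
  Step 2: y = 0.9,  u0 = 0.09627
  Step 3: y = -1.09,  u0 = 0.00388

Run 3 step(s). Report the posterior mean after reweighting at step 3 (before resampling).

post_mean = -0.1601

step 1: w=[0.0150, 0.4042, 0.4300, 0.1336, 0.0171, 0.0001, 0.0000, 0.0000]  mean=-0.3360  Neff=2.7272  idx=[1, 1, 1, 1, 2, 2, 2, 3]
step 2: w=[0.0211, 0.0211, 0.0211, 0.0211, 0.1163, 0.1163, 0.1163, 0.5665]  mean=0.1473  Neff=2.7524  idx=[4, 5, 6, 7, 7, 7, 7, 7]
step 3: w=[0.2944, 0.2944, 0.2944, 0.0233, 0.0233, 0.0233, 0.0233, 0.0233]  mean=-0.1601  Neff=3.8052  idx=[0, 0, 0, 1, 1, 2, 2, 2]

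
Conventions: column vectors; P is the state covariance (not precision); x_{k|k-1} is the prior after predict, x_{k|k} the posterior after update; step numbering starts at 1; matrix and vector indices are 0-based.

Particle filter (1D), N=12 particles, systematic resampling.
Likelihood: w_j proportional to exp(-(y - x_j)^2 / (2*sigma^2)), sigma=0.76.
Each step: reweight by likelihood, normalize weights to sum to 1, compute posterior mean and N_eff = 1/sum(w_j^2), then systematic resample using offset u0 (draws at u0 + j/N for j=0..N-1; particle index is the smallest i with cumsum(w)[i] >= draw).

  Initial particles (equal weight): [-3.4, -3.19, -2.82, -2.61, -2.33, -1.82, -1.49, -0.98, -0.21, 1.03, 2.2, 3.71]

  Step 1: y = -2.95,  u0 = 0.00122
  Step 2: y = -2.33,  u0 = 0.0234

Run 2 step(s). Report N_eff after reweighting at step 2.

step 1: w=[0.1705, 0.1932, 0.2002, 0.1838, 0.1456, 0.0673, 0.0321, 0.0071, 0.0003, 0.0000, 0.0000, 0.0000]  mean=-2.7567  Neff=5.9860  idx=[0, 0, 0, 1, 1, 2, 2, 3, 3, 4, 4, 5]
step 2: w=[0.0439, 0.0439, 0.0439, 0.0623, 0.0623, 0.0960, 0.0960, 0.1105, 0.1105, 0.1182, 0.1182, 0.0944]  mean=-2.6858  Neff=10.7256  idx=[0, 2, 3, 5, 6, 6, 7, 8, 9, 9, 10, 11]

N_eff = 10.7256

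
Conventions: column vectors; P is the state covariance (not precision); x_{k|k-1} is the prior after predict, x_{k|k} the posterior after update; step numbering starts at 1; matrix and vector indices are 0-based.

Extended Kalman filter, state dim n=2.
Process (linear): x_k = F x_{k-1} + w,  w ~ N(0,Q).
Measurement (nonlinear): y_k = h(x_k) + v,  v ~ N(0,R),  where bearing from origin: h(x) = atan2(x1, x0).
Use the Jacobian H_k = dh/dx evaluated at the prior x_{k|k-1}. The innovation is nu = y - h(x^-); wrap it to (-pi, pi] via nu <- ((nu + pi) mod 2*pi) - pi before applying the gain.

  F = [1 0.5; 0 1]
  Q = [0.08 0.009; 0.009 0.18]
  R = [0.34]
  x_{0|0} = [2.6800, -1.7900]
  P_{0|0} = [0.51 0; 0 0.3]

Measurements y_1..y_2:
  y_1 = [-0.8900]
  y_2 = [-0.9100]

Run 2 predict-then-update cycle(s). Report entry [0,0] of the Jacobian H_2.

H_jac[0,0] = 0.4555

step 1: x^-=[1.7850, -1.7900]  P^-=[0.6650 0.1590; 0.1590 0.4800]  H_jac=[0.2801 0.2793]  S=[0.4545]  K=[0.5076; 0.3930]  nu=[-0.1032]  x^+=[1.7326, -1.8306]  P^+=[0.5479 0.0683; 0.0683 0.4098]
step 2: x^-=[0.8173, -1.8306]  P^-=[0.7987 0.2822; 0.2822 0.5898]  H_jac=[0.4555 0.2034]  S=[0.5824]  K=[0.7232; 0.4267]  nu=[0.2409]  x^+=[0.9915, -1.7278]  P^+=[0.4941 0.1025; 0.1025 0.4838]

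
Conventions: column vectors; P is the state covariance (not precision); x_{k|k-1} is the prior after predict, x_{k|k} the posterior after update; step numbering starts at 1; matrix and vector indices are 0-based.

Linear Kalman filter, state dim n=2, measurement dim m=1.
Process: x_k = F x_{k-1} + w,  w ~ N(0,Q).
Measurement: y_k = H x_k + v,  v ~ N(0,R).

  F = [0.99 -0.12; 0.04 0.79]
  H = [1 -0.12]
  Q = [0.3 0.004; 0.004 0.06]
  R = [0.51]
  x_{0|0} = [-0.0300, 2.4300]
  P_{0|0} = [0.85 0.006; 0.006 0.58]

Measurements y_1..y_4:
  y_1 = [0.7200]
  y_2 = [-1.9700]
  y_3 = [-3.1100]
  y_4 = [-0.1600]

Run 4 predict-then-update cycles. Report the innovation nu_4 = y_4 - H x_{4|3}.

innov = [2.1369]

step 1: x^-=[-0.3213, 1.9185]  P^-=[1.1400 -0.0127; -0.0127 0.4237]  S=[1.6592]  K=[0.6880; -0.0383]  nu=[1.2715]  x^+=[0.5535, 1.8698]  P^+=[0.3546 0.0310; 0.0310 0.4213]
step 2: x^-=[0.3236, 1.4993]  P^-=[0.6463 0.0022; 0.0022 0.3255]  S=[1.1604]  K=[0.5567; -0.0317]  nu=[-2.1137]  x^+=[-0.8531, 1.5664]  P^+=[0.2866 0.0227; 0.0227 0.3243]
step 3: x^-=[-1.0325, 1.2033]  P^-=[0.5802 0.0023; 0.0023 0.2643]  S=[1.0935]  K=[0.5304; -0.0269]  nu=[-1.9331]  x^+=[-2.0577, 1.2554]  P^+=[0.2726 0.0179; 0.0179 0.2635]
step 4: x^-=[-2.1878, 0.9094]  P^-=[0.5667 0.0037; 0.0037 0.2260]  S=[1.0791]  K=[0.5248; -0.0217]  nu=[2.1369]  x^+=[-1.0664, 0.8631]  P^+=[0.2696 0.0160; 0.0160 0.2255]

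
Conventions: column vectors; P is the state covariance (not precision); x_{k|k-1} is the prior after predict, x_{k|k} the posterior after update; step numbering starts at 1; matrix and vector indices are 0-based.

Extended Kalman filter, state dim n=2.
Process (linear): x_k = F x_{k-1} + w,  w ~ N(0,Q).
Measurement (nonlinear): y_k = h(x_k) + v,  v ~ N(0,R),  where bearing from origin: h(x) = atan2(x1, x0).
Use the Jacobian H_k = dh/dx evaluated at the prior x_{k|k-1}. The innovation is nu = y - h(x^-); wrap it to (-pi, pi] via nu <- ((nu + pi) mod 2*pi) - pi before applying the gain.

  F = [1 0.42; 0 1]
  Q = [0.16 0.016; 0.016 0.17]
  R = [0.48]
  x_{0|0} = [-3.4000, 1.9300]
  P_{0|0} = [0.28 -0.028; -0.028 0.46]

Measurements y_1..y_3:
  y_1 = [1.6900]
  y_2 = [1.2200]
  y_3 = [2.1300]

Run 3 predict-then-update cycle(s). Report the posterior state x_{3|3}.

step 1: x^-=[-2.5894, 1.9300]  P^-=[0.4976 0.1812; 0.1812 0.6300]  H_jac=[-0.1850 -0.2483]  S=[0.5525]  K=[-0.2481; -0.3438]  nu=[-0.8111]  x^+=[-2.3882, 2.2088]  P^+=[0.4636 0.1341; 0.1341 0.5647]
step 2: x^-=[-1.4605, 2.2088]  P^-=[0.8359 0.3873; 0.3873 0.7347]  H_jac=[-0.3150 -0.2083]  S=[0.6456]  K=[-0.5328; -0.4260]  nu=[-0.9350]  x^+=[-0.9624, 2.6071]  P^+=[0.6526 0.2407; 0.2407 0.6176]
step 3: x^-=[0.1326, 2.6071]  P^-=[1.1238 0.5161; 0.5161 0.7876]  H_jac=[-0.3826 0.0195]  S=[0.6371]  K=[-0.6591; -0.2859]  nu=[0.6100]  x^+=[-0.2694, 2.4327]  P^+=[0.8470 0.3961; 0.3961 0.7355]

x_post = [-0.2694, 2.4327]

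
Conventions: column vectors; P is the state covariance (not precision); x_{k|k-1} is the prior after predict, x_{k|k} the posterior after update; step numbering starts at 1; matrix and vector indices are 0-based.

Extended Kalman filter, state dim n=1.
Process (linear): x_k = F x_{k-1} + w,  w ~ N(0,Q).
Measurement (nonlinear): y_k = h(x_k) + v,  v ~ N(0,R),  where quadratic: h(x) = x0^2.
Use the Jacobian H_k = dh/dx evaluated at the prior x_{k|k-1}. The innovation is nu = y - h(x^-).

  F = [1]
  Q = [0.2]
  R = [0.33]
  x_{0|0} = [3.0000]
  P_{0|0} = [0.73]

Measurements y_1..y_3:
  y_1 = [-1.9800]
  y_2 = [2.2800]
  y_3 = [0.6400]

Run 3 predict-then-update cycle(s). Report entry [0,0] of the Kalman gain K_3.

step 1: x^-=[3.0000]  P^-=[0.9300]  H_jac=[6.0000]  S=[33.8100]  K=[0.1650]  nu=[-10.9800]  x^+=[1.1879]  P^+=[0.0091]
step 2: x^-=[1.1879]  P^-=[0.2091]  H_jac=[2.3757]  S=[1.5100]  K=[0.3289]  nu=[0.8690]  x^+=[1.4737]  P^+=[0.0457]
step 3: x^-=[1.4737]  P^-=[0.2457]  H_jac=[2.9474]  S=[2.4644]  K=[0.2938]  nu=[-1.5318]  x^+=[1.0236]  P^+=[0.0329]

K[0,0] = 0.2938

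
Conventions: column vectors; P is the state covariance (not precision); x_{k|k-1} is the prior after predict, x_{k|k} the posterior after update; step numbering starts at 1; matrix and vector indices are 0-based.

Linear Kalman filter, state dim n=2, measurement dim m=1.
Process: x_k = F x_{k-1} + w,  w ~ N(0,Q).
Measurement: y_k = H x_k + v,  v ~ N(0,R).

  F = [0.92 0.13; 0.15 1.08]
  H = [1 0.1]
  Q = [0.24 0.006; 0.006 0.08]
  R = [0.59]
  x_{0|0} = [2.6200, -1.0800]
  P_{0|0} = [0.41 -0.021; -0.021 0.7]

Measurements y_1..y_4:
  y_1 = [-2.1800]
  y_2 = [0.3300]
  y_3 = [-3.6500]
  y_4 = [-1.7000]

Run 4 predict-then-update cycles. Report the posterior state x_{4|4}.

step 1: x^-=[2.2700, -0.7734]  P^-=[0.5938 0.1396; 0.1396 0.8989]  S=[1.2207]  K=[0.4979; 0.1880]  nu=[-4.3727]  x^+=[0.0929, -1.5954]  P^+=[0.2912 0.0253; 0.0253 0.8558]
step 2: x^-=[-0.1219, -1.7091]  P^-=[0.5070 0.1920; 0.1920 1.0929]  S=[1.1463]  K=[0.4590; 0.2628]  nu=[0.6228]  x^+=[0.1640, -1.5454]  P^+=[0.2655 0.0537; 0.0537 1.0137]
step 3: x^-=[-0.0500, -1.6444]  P^-=[0.4947 0.2394; 0.2394 1.2858]  S=[1.1454]  K=[0.4528; 0.3212]  nu=[-3.4355]  x^+=[-1.6055, -2.7480]  P^+=[0.2599 0.0728; 0.0728 1.1676]
step 4: x^-=[-1.8343, -3.2087]  P^-=[0.4971 0.2795; 0.2795 1.4713]  S=[1.1577]  K=[0.4535; 0.3685]  nu=[0.4552]  x^+=[-1.6279, -3.0409]  P^+=[0.2590 0.0860; 0.0860 1.3141]

x_post = [-1.6279, -3.0409]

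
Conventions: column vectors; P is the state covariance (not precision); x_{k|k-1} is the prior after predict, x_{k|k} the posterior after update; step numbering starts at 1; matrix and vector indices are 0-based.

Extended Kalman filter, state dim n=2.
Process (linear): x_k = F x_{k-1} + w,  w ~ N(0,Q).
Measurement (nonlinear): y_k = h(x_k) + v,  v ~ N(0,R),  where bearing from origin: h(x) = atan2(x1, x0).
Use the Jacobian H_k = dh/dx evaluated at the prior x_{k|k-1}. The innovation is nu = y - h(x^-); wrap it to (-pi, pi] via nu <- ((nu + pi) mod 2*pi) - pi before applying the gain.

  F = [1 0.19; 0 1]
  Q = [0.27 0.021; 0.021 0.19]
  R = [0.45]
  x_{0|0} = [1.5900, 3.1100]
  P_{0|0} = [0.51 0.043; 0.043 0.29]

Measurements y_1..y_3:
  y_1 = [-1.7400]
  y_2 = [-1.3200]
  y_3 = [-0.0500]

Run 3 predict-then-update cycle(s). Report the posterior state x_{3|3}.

x_post = [4.5871, 2.3949]

step 1: x^-=[2.1809, 3.1100]  P^-=[0.8068 0.1191; 0.1191 0.4800]  H_jac=[-0.2155 0.1512]  S=[0.4907]  K=[-0.3177; 0.0955]  nu=[-2.6992]  x^+=[3.0385, 2.8521]  P^+=[0.7573 0.1340; 0.1340 0.4755]
step 2: x^-=[3.5804, 2.8521]  P^-=[1.0954 0.2453; 0.2453 0.6655]  H_jac=[-0.1361 0.1709]  S=[0.4783]  K=[-0.2241; 0.1679]  nu=[-1.9927]  x^+=[4.0269, 2.5175]  P^+=[1.0713 0.2633; 0.2633 0.6520]
step 3: x^-=[4.5052, 2.5175]  P^-=[1.4650 0.4082; 0.4082 0.8420]  H_jac=[-0.0945 0.1691]  S=[0.4741]  K=[-0.1464; 0.2190]  nu=[-0.5596]  x^+=[4.5871, 2.3949]  P^+=[1.4548 0.4234; 0.4234 0.8193]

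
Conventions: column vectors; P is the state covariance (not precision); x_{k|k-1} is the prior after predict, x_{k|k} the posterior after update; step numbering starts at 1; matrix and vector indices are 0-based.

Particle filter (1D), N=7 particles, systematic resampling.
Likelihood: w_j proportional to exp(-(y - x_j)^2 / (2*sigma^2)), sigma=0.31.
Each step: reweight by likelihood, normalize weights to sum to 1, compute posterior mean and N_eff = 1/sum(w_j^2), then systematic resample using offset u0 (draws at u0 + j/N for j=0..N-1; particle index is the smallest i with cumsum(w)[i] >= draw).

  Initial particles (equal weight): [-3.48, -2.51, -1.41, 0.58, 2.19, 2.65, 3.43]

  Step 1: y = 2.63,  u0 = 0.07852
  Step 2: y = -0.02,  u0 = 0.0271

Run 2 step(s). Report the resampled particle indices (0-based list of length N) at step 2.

resampled_idx = [0, 0, 0, 0, 1, 1, 1]

step 1: w=[0.0000, 0.0000, 0.0000, 0.0000, 0.2611, 0.7133, 0.0256]  mean=2.5499  Neff=1.7311  idx=[4, 4, 5, 5, 5, 5, 5]
step 2: w=[0.5000, 0.5000, 0.0000, 0.0000, 0.0000, 0.0000, 0.0000]  mean=2.1900  Neff=2.0001  idx=[0, 0, 0, 0, 1, 1, 1]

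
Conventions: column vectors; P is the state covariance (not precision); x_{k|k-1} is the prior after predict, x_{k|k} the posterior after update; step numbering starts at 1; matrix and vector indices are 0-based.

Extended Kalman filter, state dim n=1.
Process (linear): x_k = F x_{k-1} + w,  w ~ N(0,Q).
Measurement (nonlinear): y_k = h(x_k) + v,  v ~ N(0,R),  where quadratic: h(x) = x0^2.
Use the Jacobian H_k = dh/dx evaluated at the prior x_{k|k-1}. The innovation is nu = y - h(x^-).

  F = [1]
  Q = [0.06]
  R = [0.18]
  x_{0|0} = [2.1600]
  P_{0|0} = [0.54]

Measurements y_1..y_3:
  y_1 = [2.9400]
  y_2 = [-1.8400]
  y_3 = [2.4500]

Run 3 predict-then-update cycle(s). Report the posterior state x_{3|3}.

step 1: x^-=[2.1600]  P^-=[0.6000]  H_jac=[4.3200]  S=[11.3774]  K=[0.2278]  nu=[-1.7256]  x^+=[1.7669]  P^+=[0.0095]
step 2: x^-=[1.7669]  P^-=[0.0695]  H_jac=[3.5338]  S=[1.0478]  K=[0.2344]  nu=[-4.9618]  x^+=[0.6040]  P^+=[0.0119]
step 3: x^-=[0.6040]  P^-=[0.0719]  H_jac=[1.2079]  S=[0.2850]  K=[0.3049]  nu=[2.0852]  x^+=[1.2398]  P^+=[0.0454]

x_post = [1.2398]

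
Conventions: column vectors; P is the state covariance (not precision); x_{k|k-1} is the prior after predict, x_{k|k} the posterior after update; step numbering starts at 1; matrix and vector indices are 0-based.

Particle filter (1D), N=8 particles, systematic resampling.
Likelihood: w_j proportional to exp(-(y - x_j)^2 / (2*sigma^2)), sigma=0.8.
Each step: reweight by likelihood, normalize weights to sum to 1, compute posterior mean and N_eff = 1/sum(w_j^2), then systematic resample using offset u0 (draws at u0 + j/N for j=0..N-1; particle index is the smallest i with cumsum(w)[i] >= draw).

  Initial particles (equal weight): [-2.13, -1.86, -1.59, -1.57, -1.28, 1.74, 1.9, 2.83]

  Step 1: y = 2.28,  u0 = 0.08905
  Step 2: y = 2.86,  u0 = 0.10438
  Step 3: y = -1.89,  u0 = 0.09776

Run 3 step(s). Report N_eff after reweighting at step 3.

step 1: w=[0.0000, 0.0000, 0.0000, 0.0000, 0.0000, 0.3212, 0.3603, 0.3185]  mean=2.1447  Neff=2.9903  idx=[5, 5, 6, 6, 6, 7, 7, 7]
step 2: w=[0.0721, 0.0721, 0.0934, 0.0934, 0.0934, 0.1918, 0.1918, 0.1918]  mean=2.4122  Neff=6.8027  idx=[1, 2, 4, 5, 5, 6, 7, 7]
step 3: w=[0.5571, 0.2203, 0.2203, 0.0005, 0.0005, 0.0005, 0.0005, 0.0005]  mean=1.8130  Neff=2.4546  idx=[0, 0, 0, 0, 1, 1, 2, 2]

N_eff = 2.4546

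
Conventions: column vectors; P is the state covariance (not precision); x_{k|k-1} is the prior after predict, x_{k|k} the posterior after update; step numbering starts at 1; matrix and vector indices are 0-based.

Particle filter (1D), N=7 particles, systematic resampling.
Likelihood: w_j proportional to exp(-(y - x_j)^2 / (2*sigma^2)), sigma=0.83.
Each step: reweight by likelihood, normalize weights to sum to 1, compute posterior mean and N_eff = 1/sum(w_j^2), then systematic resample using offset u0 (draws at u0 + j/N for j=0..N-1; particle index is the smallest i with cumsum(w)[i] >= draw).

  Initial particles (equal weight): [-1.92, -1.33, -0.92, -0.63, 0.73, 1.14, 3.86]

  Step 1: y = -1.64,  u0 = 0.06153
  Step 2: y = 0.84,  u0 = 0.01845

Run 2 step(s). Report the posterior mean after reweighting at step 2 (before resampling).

step 1: w=[0.3086, 0.3047, 0.2242, 0.1558, 0.0055, 0.0012, 0.0000]  mean=-1.2967  Neff=3.8078  idx=[0, 0, 1, 1, 2, 2, 3]
step 2: w=[0.0081, 0.0081, 0.0665, 0.0665, 0.2141, 0.2141, 0.4226]  mean=-0.8681  Neff=3.5805  idx=[2, 4, 4, 5, 6, 6, 6]

post_mean = -0.8681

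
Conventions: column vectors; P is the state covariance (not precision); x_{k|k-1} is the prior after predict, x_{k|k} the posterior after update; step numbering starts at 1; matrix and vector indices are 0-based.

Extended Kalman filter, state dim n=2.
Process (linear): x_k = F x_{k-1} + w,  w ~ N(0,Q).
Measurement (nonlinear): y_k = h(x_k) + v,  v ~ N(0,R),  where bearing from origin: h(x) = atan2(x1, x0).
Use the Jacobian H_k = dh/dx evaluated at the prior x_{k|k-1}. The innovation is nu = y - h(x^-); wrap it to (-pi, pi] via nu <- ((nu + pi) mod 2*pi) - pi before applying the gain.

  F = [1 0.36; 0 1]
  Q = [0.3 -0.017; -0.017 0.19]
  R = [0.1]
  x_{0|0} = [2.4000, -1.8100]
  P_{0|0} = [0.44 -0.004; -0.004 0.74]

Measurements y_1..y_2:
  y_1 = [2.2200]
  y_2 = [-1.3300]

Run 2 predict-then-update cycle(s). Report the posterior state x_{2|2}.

step 1: x^-=[1.7484, -1.8100]  P^-=[0.8330 0.2454; 0.2454 0.9300]  H_jac=[0.2858 0.2761]  S=[0.2777]  K=[1.1015; 1.1773]  nu=[3.0227]  x^+=[5.0779, 1.7487]  P^+=[0.4962 -0.1147; -0.1147 0.5451]
step 2: x^-=[5.7074, 1.7487]  P^-=[0.7843 0.0646; 0.0646 0.7351]  H_jac=[-0.0491 0.1602]  S=[0.1197]  K=[-0.2350; 0.9570]  nu=[-1.6273]  x^+=[6.0899, 0.1914]  P^+=[0.7776 0.0915; 0.0915 0.6255]

x_post = [6.0899, 0.1914]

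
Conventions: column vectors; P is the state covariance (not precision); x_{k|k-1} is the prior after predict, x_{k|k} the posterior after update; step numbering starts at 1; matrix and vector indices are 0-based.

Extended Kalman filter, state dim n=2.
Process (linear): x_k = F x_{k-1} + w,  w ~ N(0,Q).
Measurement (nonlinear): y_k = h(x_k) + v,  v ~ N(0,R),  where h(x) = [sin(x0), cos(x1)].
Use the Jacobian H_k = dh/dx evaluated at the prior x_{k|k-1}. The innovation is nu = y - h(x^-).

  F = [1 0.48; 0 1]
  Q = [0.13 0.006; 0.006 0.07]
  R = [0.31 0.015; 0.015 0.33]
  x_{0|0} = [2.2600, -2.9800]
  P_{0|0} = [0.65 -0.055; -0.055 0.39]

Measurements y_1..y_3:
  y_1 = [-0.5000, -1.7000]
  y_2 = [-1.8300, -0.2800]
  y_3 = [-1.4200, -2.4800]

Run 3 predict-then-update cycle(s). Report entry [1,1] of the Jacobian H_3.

step 1: x^-=[0.8296, -2.9800]  P^-=[0.8171 0.1382; 0.1382 0.4600]  H_jac=[0.6752 0.0000; 0.0000 0.1609]  S=[0.6825 0.0300; 0.0300 0.3419]  K=[0.8086 -0.0059; 0.1277 0.2053]  nu=[-1.2377, -0.7130]  x^+=[-0.1669, -3.2844]  P^+=[0.3711 0.0632; 0.0632 0.4329]
step 2: x^-=[-1.7434, -3.2844]  P^-=[0.6615 0.2770; 0.2770 0.5029]  H_jac=[-0.1718 0.0000; 0.0000 -0.1423]  S=[0.3295 0.0218; 0.0218 0.3402]  K=[-0.3386 -0.0942; -0.1310 -0.2020]  nu=[-0.8449, 0.7098]  x^+=[-1.5242, -3.3171]  P^+=[0.6193 0.2541; 0.2541 0.4822]
step 3: x^-=[-3.1164, -3.3171]  P^-=[1.1044 0.4916; 0.4916 0.5522]  H_jac=[-0.9997 0.0000; 0.0000 -0.1746]  S=[1.4137 0.1008; 0.1008 0.3468]  K=[-0.7795 -0.0209; -0.3347 -0.1807]  nu=[-1.3948, -1.4954]  x^+=[-1.9979, -2.5800]  P^+=[0.2420 0.1065; 0.1065 0.3703]

H_jac[1,1] = -0.1746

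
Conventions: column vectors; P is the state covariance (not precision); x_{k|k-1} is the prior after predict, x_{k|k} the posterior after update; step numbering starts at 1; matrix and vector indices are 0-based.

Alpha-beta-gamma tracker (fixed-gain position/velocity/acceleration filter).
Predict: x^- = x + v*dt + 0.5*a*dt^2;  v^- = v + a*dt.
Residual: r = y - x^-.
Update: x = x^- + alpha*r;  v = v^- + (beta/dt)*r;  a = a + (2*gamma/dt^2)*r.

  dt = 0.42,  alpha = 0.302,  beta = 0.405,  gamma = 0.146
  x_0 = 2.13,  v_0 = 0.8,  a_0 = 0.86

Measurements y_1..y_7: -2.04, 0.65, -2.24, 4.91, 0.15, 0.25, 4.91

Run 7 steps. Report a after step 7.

step 1: x_pred=2.5419  r=-4.5819  x^+=1.1581  v^+=-3.2570  a^+=-6.7245
step 2: x_pred=-0.8029  r=1.4529  x^+=-0.3641  v^+=-4.6803  a^+=-4.3194
step 3: x_pred=-2.7108  r=0.4708  x^+=-2.5686  v^+=-6.0404  a^+=-3.5401
step 4: x_pred=-5.4178  r=10.3278  x^+=-2.2988  v^+=2.4317  a^+=13.5559
step 5: x_pred=-0.0819  r=0.2319  x^+=-0.0118  v^+=8.3488  a^+=13.9397
step 6: x_pred=4.7241  r=-4.4741  x^+=3.3730  v^+=9.8892  a^+=6.5336
step 7: x_pred=8.1027  r=-3.1927  x^+=7.1385  v^+=9.5546  a^+=1.2487

a_post = 1.2487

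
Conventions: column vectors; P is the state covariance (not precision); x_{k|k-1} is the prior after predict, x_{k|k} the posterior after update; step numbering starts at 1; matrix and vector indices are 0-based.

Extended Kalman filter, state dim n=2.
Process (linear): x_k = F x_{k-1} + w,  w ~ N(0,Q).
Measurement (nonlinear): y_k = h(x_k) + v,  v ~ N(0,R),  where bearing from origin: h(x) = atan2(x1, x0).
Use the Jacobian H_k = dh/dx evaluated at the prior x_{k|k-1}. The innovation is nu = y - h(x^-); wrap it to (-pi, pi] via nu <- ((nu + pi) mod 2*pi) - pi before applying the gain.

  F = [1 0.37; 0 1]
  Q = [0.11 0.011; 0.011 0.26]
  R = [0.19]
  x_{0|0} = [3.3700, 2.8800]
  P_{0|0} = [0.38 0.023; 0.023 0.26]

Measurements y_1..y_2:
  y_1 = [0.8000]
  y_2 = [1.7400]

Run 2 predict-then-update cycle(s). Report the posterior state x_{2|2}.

step 1: x^-=[4.4356, 2.8800]  P^-=[0.5426 0.1302; 0.1302 0.5200]  H_jac=[-0.1030 0.1586]  S=[0.2046]  K=[-0.1722; 0.3376]  nu=[0.2241]  x^+=[4.3970, 2.9557]  P^+=[0.5365 0.1421; 0.1421 0.4967]
step 2: x^-=[5.4906, 2.9557]  P^-=[0.8197 0.3369; 0.3369 0.7567]  H_jac=[-0.0760 0.1412]  S=[0.2026]  K=[-0.0728; 0.4010]  nu=[1.2462]  x^+=[5.3999, 3.4554]  P^+=[0.8186 0.3428; 0.3428 0.7241]

x_post = [5.3999, 3.4554]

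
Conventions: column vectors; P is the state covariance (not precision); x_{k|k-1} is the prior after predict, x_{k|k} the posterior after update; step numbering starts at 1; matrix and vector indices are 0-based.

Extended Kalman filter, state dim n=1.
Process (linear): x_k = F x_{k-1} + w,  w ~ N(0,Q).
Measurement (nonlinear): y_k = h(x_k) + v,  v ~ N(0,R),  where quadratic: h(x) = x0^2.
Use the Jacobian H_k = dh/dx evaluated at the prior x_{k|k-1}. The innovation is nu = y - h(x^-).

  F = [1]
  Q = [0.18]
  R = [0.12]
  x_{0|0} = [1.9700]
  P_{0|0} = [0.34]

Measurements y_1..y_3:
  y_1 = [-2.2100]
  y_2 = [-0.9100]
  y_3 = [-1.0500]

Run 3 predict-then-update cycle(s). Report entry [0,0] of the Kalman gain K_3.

step 1: x^-=[1.9700]  P^-=[0.5200]  H_jac=[3.9400]  S=[8.1923]  K=[0.2501]  nu=[-6.0909]  x^+=[0.4467]  P^+=[0.0076]
step 2: x^-=[0.4467]  P^-=[0.1876]  H_jac=[0.8935]  S=[0.2698]  K=[0.6214]  nu=[-1.1096]  x^+=[-0.2427]  P^+=[0.0835]
step 3: x^-=[-0.2427]  P^-=[0.2635]  H_jac=[-0.4855]  S=[0.1821]  K=[-0.7024]  nu=[-1.1089]  x^+=[0.5362]  P^+=[0.1736]

K[0,0] = -0.7024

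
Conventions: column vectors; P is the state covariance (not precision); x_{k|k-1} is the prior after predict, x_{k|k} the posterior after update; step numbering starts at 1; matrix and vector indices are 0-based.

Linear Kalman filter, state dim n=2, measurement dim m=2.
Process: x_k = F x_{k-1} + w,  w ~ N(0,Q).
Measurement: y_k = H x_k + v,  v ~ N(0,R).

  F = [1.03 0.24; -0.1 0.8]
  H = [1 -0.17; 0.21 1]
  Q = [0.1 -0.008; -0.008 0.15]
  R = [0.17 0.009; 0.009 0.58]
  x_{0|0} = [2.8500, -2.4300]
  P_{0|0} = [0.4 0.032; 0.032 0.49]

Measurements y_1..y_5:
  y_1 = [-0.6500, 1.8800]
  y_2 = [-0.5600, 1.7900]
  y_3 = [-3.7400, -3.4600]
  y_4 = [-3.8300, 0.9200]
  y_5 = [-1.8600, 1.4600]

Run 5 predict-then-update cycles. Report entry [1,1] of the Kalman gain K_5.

step 1: x^-=[2.3523, -2.2290]  P^-=[0.5684 0.0705; 0.0705 0.4625]  S=[0.7278 0.1177; 0.1177 1.0971]  K=[0.7495 0.0926; -0.0830 0.4439]  nu=[-3.3812, 3.6150]  x^+=[0.1528, -0.3436]  P^+=[0.1338 0.0324; 0.0324 0.2499]
step 2: x^-=[0.0749, -0.2902]  P^-=[0.2723 0.0521; 0.0521 0.3061]  S=[0.4334 0.0644; 0.0644 0.9200]  K=[0.5964 0.0771; -0.0516 0.3482]  nu=[-0.6842, 2.0645]  x^+=[-0.1741, 0.4640]  P^+=[0.1068 0.0276; 0.0276 0.1957]
step 3: x^-=[-0.0679, 0.3886]  P^-=[0.2382 0.0407; 0.0407 0.2719]  S=[0.4022 0.0520; 0.0520 0.8795]  K=[0.5660 0.0697; -0.0554 0.3221]  nu=[-3.6060, -3.8344]  x^+=[-2.3761, -0.6467]  P^+=[0.1010 0.0243; 0.0243 0.1812]
step 4: x^-=[-2.6025, -0.2798]  P^-=[0.2296 0.0358; 0.0358 0.2631]  S=[0.3950 0.0470; 0.0470 0.8683]  K=[0.5579 0.0666; -0.0600 0.3150]  nu=[-1.2750, 1.7463]  x^+=[-3.1976, 0.3468]  P^+=[0.0993 0.0228; 0.0228 0.1773]
step 5: x^-=[-3.2103, 0.5972]  P^-=[0.2268 0.0340; 0.0340 0.2609]  S=[0.3928 0.0451; 0.0451 0.8652]  K=[0.5552 0.0655; -0.0622 0.3130]  nu=[1.4518, 1.5370]  x^+=[-2.3036, 0.9880]  P^+=[0.0988 0.0222; 0.0222 0.1763]

K[1,1] = 0.3130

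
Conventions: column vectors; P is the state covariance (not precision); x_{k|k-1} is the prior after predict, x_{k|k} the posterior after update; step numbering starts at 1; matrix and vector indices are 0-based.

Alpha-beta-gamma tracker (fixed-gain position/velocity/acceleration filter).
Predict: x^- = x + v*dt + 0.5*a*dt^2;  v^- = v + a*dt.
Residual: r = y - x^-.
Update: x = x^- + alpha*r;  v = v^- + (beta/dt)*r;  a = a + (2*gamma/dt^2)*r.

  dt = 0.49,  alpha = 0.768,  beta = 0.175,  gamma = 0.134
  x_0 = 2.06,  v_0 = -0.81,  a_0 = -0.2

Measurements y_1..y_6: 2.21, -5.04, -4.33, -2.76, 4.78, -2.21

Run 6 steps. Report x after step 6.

step 1: x_pred=1.6391  r=0.5709  x^+=2.0775  v^+=-0.7041  a^+=0.4373
step 2: x_pred=1.7850  r=-6.8250  x^+=-3.4566  v^+=-2.9274  a^+=-7.1809
step 3: x_pred=-5.7531  r=1.4231  x^+=-4.6602  v^+=-5.9377  a^+=-5.5924
step 4: x_pred=-8.2410  r=5.4810  x^+=-4.0316  v^+=-6.7205  a^+=0.5255
step 5: x_pred=-7.2616  r=12.0416  x^+=1.9864  v^+=-2.1625  a^+=13.9663
step 6: x_pred=2.6034  r=-4.8134  x^+=-1.0933  v^+=2.9619  a^+=8.5936

x_post = -1.0933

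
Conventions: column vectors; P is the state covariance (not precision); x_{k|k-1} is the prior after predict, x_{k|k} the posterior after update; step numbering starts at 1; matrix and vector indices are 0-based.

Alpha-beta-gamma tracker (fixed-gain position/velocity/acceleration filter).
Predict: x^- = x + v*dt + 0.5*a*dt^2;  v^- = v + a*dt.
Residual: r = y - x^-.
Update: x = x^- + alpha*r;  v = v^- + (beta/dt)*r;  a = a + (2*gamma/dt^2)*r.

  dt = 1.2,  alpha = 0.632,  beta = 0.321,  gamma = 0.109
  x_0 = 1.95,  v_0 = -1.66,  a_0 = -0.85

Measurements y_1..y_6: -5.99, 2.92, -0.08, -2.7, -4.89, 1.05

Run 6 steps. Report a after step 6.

step 1: x_pred=-0.6540  r=-5.3360  x^+=-4.0264  v^+=-4.1074  a^+=-1.6578
step 2: x_pred=-10.1488  r=13.0688  x^+=-1.8893  v^+=-2.6008  a^+=0.3207
step 3: x_pred=-4.7795  r=4.6995  x^+=-1.8094  v^+=-0.9589  a^+=1.0321
step 4: x_pred=-2.2170  r=-0.4830  x^+=-2.5223  v^+=0.1504  a^+=0.9590
step 5: x_pred=-1.6513  r=-3.2387  x^+=-3.6982  v^+=0.4348  a^+=0.4687
step 6: x_pred=-2.8389  r=3.8889  x^+=-0.3811  v^+=2.0375  a^+=1.0574

a_post = 1.0574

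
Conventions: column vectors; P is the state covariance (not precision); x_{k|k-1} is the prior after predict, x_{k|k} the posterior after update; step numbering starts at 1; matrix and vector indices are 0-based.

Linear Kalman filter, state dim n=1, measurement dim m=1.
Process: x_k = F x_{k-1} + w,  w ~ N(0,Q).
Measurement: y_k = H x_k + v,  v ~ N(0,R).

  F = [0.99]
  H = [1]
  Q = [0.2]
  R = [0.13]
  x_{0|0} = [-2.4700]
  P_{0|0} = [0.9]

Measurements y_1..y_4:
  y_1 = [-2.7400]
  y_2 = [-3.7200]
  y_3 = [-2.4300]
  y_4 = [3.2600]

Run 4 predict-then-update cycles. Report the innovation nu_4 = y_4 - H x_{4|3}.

innov = [5.9572]

step 1: x^-=[-2.4453]  P^-=[1.0821]  S=[1.2121]  K=[0.8927]  nu=[-0.2947]  x^+=[-2.7084]  P^+=[0.1161]
step 2: x^-=[-2.6813]  P^-=[0.3137]  S=[0.4437]  K=[0.7070]  nu=[-1.0387]  x^+=[-3.4157]  P^+=[0.0919]
step 3: x^-=[-3.3815]  P^-=[0.2901]  S=[0.4201]  K=[0.6905]  nu=[0.9515]  x^+=[-2.7245]  P^+=[0.0898]
step 4: x^-=[-2.6972]  P^-=[0.2880]  S=[0.4180]  K=[0.6890]  nu=[5.9572]  x^+=[1.4072]  P^+=[0.0896]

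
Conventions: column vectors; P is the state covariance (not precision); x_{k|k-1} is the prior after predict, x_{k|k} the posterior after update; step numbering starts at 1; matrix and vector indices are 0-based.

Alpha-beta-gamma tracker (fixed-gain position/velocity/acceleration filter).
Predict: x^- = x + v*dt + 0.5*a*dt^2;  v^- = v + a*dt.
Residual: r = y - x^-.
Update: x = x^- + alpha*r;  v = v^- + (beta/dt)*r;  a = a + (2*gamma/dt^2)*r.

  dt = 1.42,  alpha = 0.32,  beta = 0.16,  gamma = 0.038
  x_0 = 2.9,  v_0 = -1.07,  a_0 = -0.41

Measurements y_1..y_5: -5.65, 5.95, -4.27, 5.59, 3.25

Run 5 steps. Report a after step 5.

a_post = 0.6160

step 1: x_pred=0.9672  r=-6.6172  x^+=-1.1503  v^+=-2.3978  a^+=-0.6594
step 2: x_pred=-5.2200  r=11.1700  x^+=-1.6456  v^+=-2.0756  a^+=-0.2384
step 3: x_pred=-4.8333  r=0.5633  x^+=-4.6530  v^+=-2.3506  a^+=-0.2172
step 4: x_pred=-8.2099  r=13.7999  x^+=-3.7939  v^+=-1.1041  a^+=0.3030
step 5: x_pred=-5.0563  r=8.3063  x^+=-2.3983  v^+=0.2620  a^+=0.6160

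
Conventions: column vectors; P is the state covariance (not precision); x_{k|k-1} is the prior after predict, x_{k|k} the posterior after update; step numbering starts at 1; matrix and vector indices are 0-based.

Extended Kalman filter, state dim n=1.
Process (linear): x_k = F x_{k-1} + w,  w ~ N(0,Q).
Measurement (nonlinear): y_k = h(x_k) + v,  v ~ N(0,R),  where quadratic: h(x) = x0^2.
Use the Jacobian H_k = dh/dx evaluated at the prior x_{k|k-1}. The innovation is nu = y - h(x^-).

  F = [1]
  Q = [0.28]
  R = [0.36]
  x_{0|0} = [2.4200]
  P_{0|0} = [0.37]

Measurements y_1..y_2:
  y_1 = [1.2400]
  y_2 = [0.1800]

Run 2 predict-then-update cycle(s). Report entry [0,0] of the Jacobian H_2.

step 1: x^-=[2.4200]  P^-=[0.6500]  H_jac=[4.8400]  S=[15.5866]  K=[0.2018]  nu=[-4.6164]  x^+=[1.4882]  P^+=[0.0150]
step 2: x^-=[1.4882]  P^-=[0.2950]  H_jac=[2.9765]  S=[2.9736]  K=[0.2953]  nu=[-2.0348]  x^+=[0.8874]  P^+=[0.0357]

H_jac[0,0] = 2.9765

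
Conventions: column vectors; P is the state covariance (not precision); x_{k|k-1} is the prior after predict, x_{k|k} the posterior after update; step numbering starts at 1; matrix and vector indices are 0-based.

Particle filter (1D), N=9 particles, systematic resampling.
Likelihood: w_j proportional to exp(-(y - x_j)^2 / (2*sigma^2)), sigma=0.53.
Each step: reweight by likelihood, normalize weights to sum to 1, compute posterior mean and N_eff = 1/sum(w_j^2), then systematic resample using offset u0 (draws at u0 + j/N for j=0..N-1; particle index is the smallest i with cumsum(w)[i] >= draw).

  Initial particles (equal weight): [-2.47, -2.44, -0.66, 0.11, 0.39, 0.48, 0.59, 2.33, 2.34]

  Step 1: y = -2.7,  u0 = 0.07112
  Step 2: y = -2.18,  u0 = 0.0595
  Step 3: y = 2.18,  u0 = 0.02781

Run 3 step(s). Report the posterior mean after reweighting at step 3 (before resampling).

post_mean = -2.4498

step 1: w=[0.5064, 0.4933, 0.0003, 0.0000, 0.0000, 0.0000, 0.0000, 0.0000, 0.0000]  mean=-2.4546  Neff=2.0010  idx=[0, 0, 0, 0, 1, 1, 1, 1, 1]
step 2: w=[0.1093, 0.1093, 0.1093, 0.1093, 0.1126, 0.1126, 0.1126, 0.1126, 0.1126]  mean=-2.4531  Neff=8.9981  idx=[0, 1, 2, 3, 4, 5, 6, 7, 8]
step 3: w=[0.0819, 0.0819, 0.0819, 0.0819, 0.1344, 0.1344, 0.1344, 0.1344, 0.1344]  mean=-2.4498  Neff=8.5300  idx=[0, 1, 3, 4, 5, 5, 6, 7, 8]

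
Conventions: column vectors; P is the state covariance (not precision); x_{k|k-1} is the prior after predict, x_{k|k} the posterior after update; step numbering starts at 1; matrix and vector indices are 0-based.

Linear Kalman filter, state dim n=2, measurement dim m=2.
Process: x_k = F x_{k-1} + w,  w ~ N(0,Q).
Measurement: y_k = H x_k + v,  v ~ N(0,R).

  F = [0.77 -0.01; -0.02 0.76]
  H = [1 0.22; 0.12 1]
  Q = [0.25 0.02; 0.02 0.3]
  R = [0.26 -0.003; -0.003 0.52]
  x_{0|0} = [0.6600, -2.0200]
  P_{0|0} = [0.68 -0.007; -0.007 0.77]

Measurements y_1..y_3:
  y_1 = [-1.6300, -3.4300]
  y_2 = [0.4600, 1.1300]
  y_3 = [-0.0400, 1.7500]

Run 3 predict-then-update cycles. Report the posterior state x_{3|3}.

x_post = [-0.0028, 0.5827]

step 1: x^-=[0.5284, -1.5484]  P^-=[0.6534 -0.0004; -0.0004 0.7452]  S=[0.9492 0.2389; 0.2389 1.2745]  K=[0.7061 -0.0712; 0.0264 0.5797]  nu=[-1.8178, -1.9450]  x^+=[-0.6167, -2.7239]  P^+=[0.1976 -0.0628; -0.0628 0.3089]
step 2: x^-=[-0.4476, -2.0578]  P^-=[0.3682 -0.0222; -0.0222 0.4804]  S=[0.6417 0.1241; 0.1241 1.0004]  K=[0.5757 -0.0494; 0.0387 0.4728]  nu=[1.3603, 3.2415]  x^+=[0.1753, -0.4727]  P^+=[0.1601 -0.0466; -0.0466 0.2513]
step 3: x^-=[0.1397, -0.3627]  P^-=[0.3457 -0.0117; -0.0117 0.4466]  S=[0.6221 0.1248; 0.1248 0.9688]  K=[0.5598 -0.0413; 0.0483 0.4534]  nu=[-0.0999, 2.0960]  x^+=[-0.0028, 0.5827]  P^+=[0.1548 -0.0417; -0.0417 0.2406]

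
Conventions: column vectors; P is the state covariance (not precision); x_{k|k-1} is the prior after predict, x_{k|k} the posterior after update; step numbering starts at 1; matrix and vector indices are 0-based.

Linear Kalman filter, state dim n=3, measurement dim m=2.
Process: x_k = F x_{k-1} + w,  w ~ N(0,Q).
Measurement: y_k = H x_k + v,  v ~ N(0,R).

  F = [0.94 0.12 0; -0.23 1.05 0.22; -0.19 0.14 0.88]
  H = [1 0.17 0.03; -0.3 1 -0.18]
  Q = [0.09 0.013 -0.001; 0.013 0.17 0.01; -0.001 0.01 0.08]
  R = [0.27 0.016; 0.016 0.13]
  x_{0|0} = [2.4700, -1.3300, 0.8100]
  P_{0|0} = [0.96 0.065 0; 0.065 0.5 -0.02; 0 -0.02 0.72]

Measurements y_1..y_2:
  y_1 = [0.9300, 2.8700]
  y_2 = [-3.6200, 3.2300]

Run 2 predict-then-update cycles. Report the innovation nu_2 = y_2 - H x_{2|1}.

innov = [-4.7521, 0.9623]

step 1: x^-=[2.1622, -1.7864, 0.0573]  P^-=[0.9601 -0.0697 -0.1591; -0.0697 0.7662 0.2307; -0.1591 0.2307 0.6736]  S=[1.2220 -0.1816; -0.1816 0.9461]  K=[0.7416 -0.2055; 0.1774 0.8222; -0.0585 0.1549]  nu=[-0.9302, 5.3154]  x^+=[0.3801, 2.4188, 0.9350]  P^+=[0.1928 0.0335 -0.0529; 0.0335 0.1412 0.1192; -0.0529 0.1192 0.6435]
step 2: x^-=[0.6475, 2.6581, 1.0892]  P^-=[0.2700 0.0134 -0.0606; 0.0134 0.4113 0.2827; -0.0606 0.2827 0.6333]  S=[0.5562 0.0255; 0.0255 0.4697]  K=[0.4930 -0.1474; 0.1306 0.7516; -0.0067 0.3982]  nu=[-4.7521, 0.9623]  x^+=[-1.8369, 2.7607, 1.5040]  P^+=[0.1283 0.0207 -0.0362; 0.0207 0.1315 0.1414; -0.0362 0.1414 0.5589]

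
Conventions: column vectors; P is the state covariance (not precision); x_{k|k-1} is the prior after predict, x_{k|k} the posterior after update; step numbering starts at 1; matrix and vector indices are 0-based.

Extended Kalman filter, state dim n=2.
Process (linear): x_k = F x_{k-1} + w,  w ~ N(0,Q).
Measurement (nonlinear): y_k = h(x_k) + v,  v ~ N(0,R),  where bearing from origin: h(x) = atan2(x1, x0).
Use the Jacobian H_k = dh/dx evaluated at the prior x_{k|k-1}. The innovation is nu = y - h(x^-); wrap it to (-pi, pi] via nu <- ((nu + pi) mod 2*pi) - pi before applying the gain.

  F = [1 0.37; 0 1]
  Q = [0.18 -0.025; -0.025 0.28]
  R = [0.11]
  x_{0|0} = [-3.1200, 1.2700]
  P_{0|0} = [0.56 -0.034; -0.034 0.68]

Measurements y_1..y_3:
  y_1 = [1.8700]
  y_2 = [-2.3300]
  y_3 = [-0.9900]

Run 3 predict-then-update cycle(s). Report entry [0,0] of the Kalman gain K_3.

K[0,0] = -0.4885

step 1: x^-=[-2.6501, 1.2700]  P^-=[0.8079 0.1926; 0.1926 0.9600]  H_jac=[-0.1471 -0.3069]  S=[0.2353]  K=[-0.7563; -1.3726]  nu=[-0.8247]  x^+=[-2.0264, 2.4020]  P^+=[0.6734 -0.0516; -0.0516 0.5168]
step 2: x^-=[-1.1377, 2.4020]  P^-=[0.8859 0.1146; 0.1146 0.7968]  H_jac=[-0.3400 -0.1611]  S=[0.2457]  K=[-1.3014; -0.6810]  nu=[1.9401]  x^+=[-3.6625, 1.0809]  P^+=[0.4699 -0.1031; -0.1031 0.6828]
step 3: x^-=[-3.2626, 1.0809]  P^-=[0.6670 0.1245; 0.1245 0.9628]  H_jac=[-0.0915 -0.2762]  S=[0.1953]  K=[-0.4885; -1.4198]  nu=[2.4715]  x^+=[-4.4700, -2.4282]  P^+=[0.6204 -0.0110; -0.0110 0.5691]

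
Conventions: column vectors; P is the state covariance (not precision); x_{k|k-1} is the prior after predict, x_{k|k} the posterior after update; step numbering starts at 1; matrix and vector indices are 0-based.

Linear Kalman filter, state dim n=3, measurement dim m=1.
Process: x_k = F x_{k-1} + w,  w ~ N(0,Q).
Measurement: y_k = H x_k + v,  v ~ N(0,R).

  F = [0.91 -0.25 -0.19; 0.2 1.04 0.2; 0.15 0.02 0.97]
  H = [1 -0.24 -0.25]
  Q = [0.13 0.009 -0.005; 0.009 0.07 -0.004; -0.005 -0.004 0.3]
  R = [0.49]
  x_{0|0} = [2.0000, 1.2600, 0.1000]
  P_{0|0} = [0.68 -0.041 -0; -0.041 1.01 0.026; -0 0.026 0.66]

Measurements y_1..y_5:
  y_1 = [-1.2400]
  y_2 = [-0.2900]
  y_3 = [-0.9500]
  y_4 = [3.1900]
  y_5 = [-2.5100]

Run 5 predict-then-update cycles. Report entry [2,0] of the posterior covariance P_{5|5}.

step 1: x^-=[1.4860, 1.7304, 0.4222]  P^-=[0.8012 -0.1981 -0.0445; -0.1981 1.2098 0.1852; -0.0445 0.1852 0.9375]  S=[1.5590]  K=[0.5515; -0.3430; -0.2074]  nu=[-2.2052]  x^+=[0.2698, 2.4868, 0.8795]  P^+=[0.3269 0.0968 0.1338; 0.0968 1.0263 0.0743; 0.1338 0.0743 0.8704]
step 2: x^-=[-0.5433, 2.8161, 0.9433]  P^-=[0.4130 -0.1438 -0.0318; -0.1438 1.3099 0.3168; -0.0318 0.3168 1.1692]  S=[1.1745]  K=[0.3878; -0.4575; -0.3407]  nu=[1.1650]  x^+=[-0.0915, 2.2831, 0.5464]  P^+=[0.2364 0.0646 0.1234; 0.0646 1.0641 0.1337; 0.1234 0.1337 1.0329]
step 3: x^-=[-0.7579, 2.4654, 0.5620]  P^-=[0.3702 -0.2213 -0.0972; -0.2213 1.3641 0.3990; -0.0972 0.3990 1.3190]  S=[1.2239]  K=[0.3657; -0.5298; -0.4271]  nu=[0.5401]  x^+=[-0.5604, 2.1793, 0.3313]  P^+=[0.2065 0.0158 0.0940; 0.0158 1.0205 0.1221; 0.0940 0.1221 1.0958]
step 4: x^-=[-1.1177, 2.2207, 0.2809]  P^-=[0.3762 -0.2629 -0.1340; -0.2629 1.2908 0.3832; -0.1340 0.3832 1.3683]  S=[1.2653]  K=[0.3737; -0.5283; -0.4489]  nu=[4.9109]  x^+=[0.7175, -0.3739, -1.9237]  P^+=[0.1995 -0.0131 0.0783; -0.0131 0.9376 0.0831; 0.0783 0.0831 1.1133]
step 5: x^-=[1.1119, -0.6301, -1.7659]  P^-=[0.3808 -0.2618 -0.1410; -0.2618 1.1720 0.3371; -0.1410 0.3371 1.3783]  S=[1.2611]  K=[0.3797; -0.4975; -0.4492]  nu=[-4.2146]  x^+=[-0.4886, 1.4666, 0.1272]  P^+=[0.1990 -0.0236 0.0741; -0.0236 0.8599 0.0553; 0.0741 0.0553 1.1238]

P_post[2,0] = 0.0741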